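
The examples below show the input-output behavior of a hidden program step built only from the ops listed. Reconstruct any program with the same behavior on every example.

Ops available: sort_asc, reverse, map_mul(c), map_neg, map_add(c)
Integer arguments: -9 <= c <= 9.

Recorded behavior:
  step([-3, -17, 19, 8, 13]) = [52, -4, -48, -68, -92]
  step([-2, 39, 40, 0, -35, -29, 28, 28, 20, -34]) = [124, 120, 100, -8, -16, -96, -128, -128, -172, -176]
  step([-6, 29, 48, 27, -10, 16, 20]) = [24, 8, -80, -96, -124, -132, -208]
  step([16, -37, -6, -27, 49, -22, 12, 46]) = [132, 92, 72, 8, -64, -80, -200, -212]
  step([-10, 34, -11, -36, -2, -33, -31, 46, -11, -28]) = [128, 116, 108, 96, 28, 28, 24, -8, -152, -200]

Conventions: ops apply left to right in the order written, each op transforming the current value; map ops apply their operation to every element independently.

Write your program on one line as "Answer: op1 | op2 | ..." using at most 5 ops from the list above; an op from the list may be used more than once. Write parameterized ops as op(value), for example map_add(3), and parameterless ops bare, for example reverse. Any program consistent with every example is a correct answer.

map_add(4) | sort_asc | map_mul(2) | map_mul(-2)

Check, running the answer program on each example:
  [-3, -17, 19, 8, 13] -> [1, -13, 23, 12, 17] -> [-13, 1, 12, 17, 23] -> [-26, 2, 24, 34, 46] -> [52, -4, -48, -68, -92]
  [-2, 39, 40, 0, -35, -29, 28, 28, 20, -34] -> [2, 43, 44, 4, -31, -25, 32, 32, 24, -30] -> [-31, -30, -25, 2, 4, 24, 32, 32, 43, 44] -> [-62, -60, -50, 4, 8, 48, 64, 64, 86, 88] -> [124, 120, 100, -8, -16, -96, -128, -128, -172, -176]
  [-6, 29, 48, 27, -10, 16, 20] -> [-2, 33, 52, 31, -6, 20, 24] -> [-6, -2, 20, 24, 31, 33, 52] -> [-12, -4, 40, 48, 62, 66, 104] -> [24, 8, -80, -96, -124, -132, -208]
  [16, -37, -6, -27, 49, -22, 12, 46] -> [20, -33, -2, -23, 53, -18, 16, 50] -> [-33, -23, -18, -2, 16, 20, 50, 53] -> [-66, -46, -36, -4, 32, 40, 100, 106] -> [132, 92, 72, 8, -64, -80, -200, -212]
  [-10, 34, -11, -36, -2, -33, -31, 46, -11, -28] -> [-6, 38, -7, -32, 2, -29, -27, 50, -7, -24] -> [-32, -29, -27, -24, -7, -7, -6, 2, 38, 50] -> [-64, -58, -54, -48, -14, -14, -12, 4, 76, 100] -> [128, 116, 108, 96, 28, 28, 24, -8, -152, -200]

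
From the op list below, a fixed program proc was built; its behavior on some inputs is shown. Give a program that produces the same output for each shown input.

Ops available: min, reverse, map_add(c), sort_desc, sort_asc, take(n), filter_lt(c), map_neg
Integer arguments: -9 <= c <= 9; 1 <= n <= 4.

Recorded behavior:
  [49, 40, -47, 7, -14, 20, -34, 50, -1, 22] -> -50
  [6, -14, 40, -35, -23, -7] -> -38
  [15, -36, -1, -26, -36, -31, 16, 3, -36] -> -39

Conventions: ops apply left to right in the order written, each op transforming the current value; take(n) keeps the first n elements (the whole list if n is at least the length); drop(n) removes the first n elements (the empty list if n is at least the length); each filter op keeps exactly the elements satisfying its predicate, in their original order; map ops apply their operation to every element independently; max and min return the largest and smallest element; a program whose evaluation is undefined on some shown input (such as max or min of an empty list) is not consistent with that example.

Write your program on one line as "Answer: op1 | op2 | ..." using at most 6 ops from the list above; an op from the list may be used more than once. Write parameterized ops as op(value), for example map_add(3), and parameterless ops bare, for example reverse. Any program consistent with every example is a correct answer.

map_neg | reverse | map_neg | map_add(-3) | sort_desc | min

Check, running the answer program on each example:
  [49, 40, -47, 7, -14, 20, -34, 50, -1, 22] -> [-49, -40, 47, -7, 14, -20, 34, -50, 1, -22] -> [-22, 1, -50, 34, -20, 14, -7, 47, -40, -49] -> [22, -1, 50, -34, 20, -14, 7, -47, 40, 49] -> [19, -4, 47, -37, 17, -17, 4, -50, 37, 46] -> [47, 46, 37, 19, 17, 4, -4, -17, -37, -50] -> -50
  [6, -14, 40, -35, -23, -7] -> [-6, 14, -40, 35, 23, 7] -> [7, 23, 35, -40, 14, -6] -> [-7, -23, -35, 40, -14, 6] -> [-10, -26, -38, 37, -17, 3] -> [37, 3, -10, -17, -26, -38] -> -38
  [15, -36, -1, -26, -36, -31, 16, 3, -36] -> [-15, 36, 1, 26, 36, 31, -16, -3, 36] -> [36, -3, -16, 31, 36, 26, 1, 36, -15] -> [-36, 3, 16, -31, -36, -26, -1, -36, 15] -> [-39, 0, 13, -34, -39, -29, -4, -39, 12] -> [13, 12, 0, -4, -29, -34, -39, -39, -39] -> -39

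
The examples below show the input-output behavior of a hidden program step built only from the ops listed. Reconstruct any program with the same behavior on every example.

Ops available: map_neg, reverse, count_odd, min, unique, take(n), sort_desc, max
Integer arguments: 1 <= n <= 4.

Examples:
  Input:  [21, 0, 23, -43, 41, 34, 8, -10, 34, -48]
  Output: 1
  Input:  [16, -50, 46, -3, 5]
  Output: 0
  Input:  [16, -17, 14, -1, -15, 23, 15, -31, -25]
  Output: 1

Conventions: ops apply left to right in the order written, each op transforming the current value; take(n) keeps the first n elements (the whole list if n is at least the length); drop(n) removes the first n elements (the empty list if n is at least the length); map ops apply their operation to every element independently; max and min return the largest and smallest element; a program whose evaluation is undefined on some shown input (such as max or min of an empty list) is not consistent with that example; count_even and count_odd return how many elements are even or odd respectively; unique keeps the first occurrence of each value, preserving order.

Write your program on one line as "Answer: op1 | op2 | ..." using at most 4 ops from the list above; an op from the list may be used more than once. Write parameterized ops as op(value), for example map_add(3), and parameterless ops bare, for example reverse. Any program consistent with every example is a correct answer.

unique | take(2) | reverse | count_odd

Check, running the answer program on each example:
  [21, 0, 23, -43, 41, 34, 8, -10, 34, -48] -> [21, 0, 23, -43, 41, 34, 8, -10, -48] -> [21, 0] -> [0, 21] -> 1
  [16, -50, 46, -3, 5] -> [16, -50, 46, -3, 5] -> [16, -50] -> [-50, 16] -> 0
  [16, -17, 14, -1, -15, 23, 15, -31, -25] -> [16, -17, 14, -1, -15, 23, 15, -31, -25] -> [16, -17] -> [-17, 16] -> 1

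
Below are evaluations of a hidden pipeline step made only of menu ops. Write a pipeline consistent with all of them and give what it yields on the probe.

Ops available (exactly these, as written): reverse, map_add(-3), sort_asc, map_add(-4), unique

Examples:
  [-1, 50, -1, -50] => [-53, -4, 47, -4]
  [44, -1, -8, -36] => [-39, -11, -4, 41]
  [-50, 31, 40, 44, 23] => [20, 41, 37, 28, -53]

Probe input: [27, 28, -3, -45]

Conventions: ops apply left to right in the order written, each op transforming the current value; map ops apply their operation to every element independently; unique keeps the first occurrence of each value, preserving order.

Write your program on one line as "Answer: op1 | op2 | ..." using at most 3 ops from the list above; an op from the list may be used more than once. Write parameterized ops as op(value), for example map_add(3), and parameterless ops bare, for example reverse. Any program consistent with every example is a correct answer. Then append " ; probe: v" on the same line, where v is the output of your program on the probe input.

map_add(-3) | reverse ; probe: [-48, -6, 25, 24]

Check, running the answer program on each example:
  [-1, 50, -1, -50] -> [-4, 47, -4, -53] -> [-53, -4, 47, -4]
  [44, -1, -8, -36] -> [41, -4, -11, -39] -> [-39, -11, -4, 41]
  [-50, 31, 40, 44, 23] -> [-53, 28, 37, 41, 20] -> [20, 41, 37, 28, -53]
  probe: [27, 28, -3, -45] -> [24, 25, -6, -48] -> [-48, -6, 25, 24]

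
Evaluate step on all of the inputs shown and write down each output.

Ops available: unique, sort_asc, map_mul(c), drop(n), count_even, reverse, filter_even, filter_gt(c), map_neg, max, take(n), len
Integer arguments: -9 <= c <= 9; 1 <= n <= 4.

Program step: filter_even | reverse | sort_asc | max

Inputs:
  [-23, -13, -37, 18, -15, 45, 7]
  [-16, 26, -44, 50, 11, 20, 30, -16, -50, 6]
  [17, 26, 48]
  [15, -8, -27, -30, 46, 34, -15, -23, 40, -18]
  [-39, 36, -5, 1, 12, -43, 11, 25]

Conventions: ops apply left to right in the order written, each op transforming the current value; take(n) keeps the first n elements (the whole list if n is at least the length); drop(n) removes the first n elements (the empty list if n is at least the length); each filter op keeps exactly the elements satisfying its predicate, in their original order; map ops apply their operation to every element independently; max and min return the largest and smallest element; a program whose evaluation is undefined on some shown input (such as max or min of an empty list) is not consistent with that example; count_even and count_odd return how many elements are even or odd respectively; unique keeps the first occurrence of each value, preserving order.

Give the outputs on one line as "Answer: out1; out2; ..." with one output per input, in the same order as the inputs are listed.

Execution, op by op:
  [-23, -13, -37, 18, -15, 45, 7] -> [18] -> [18] -> [18] -> 18
  [-16, 26, -44, 50, 11, 20, 30, -16, -50, 6] -> [-16, 26, -44, 50, 20, 30, -16, -50, 6] -> [6, -50, -16, 30, 20, 50, -44, 26, -16] -> [-50, -44, -16, -16, 6, 20, 26, 30, 50] -> 50
  [17, 26, 48] -> [26, 48] -> [48, 26] -> [26, 48] -> 48
  [15, -8, -27, -30, 46, 34, -15, -23, 40, -18] -> [-8, -30, 46, 34, 40, -18] -> [-18, 40, 34, 46, -30, -8] -> [-30, -18, -8, 34, 40, 46] -> 46
  [-39, 36, -5, 1, 12, -43, 11, 25] -> [36, 12] -> [12, 36] -> [12, 36] -> 36

18; 50; 48; 46; 36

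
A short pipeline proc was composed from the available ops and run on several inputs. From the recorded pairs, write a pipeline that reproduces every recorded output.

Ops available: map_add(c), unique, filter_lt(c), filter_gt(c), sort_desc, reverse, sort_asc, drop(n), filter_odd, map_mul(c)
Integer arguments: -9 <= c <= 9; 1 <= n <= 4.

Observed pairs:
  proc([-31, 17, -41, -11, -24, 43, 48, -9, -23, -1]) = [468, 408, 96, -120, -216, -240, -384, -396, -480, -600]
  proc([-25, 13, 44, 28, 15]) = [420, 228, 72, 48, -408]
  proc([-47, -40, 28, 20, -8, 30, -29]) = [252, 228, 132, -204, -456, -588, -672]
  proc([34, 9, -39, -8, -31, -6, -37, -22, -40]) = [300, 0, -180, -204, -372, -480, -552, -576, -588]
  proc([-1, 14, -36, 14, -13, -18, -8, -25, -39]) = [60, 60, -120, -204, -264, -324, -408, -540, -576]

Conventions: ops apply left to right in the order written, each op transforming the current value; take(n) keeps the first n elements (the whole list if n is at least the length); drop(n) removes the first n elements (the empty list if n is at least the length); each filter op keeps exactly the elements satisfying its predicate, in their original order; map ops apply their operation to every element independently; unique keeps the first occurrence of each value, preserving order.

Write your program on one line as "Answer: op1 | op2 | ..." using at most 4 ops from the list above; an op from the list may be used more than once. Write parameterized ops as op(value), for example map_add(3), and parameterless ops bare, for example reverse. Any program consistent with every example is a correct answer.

map_add(-9) | map_mul(-6) | map_mul(-2) | sort_desc

Check, running the answer program on each example:
  [-31, 17, -41, -11, -24, 43, 48, -9, -23, -1] -> [-40, 8, -50, -20, -33, 34, 39, -18, -32, -10] -> [240, -48, 300, 120, 198, -204, -234, 108, 192, 60] -> [-480, 96, -600, -240, -396, 408, 468, -216, -384, -120] -> [468, 408, 96, -120, -216, -240, -384, -396, -480, -600]
  [-25, 13, 44, 28, 15] -> [-34, 4, 35, 19, 6] -> [204, -24, -210, -114, -36] -> [-408, 48, 420, 228, 72] -> [420, 228, 72, 48, -408]
  [-47, -40, 28, 20, -8, 30, -29] -> [-56, -49, 19, 11, -17, 21, -38] -> [336, 294, -114, -66, 102, -126, 228] -> [-672, -588, 228, 132, -204, 252, -456] -> [252, 228, 132, -204, -456, -588, -672]
  [34, 9, -39, -8, -31, -6, -37, -22, -40] -> [25, 0, -48, -17, -40, -15, -46, -31, -49] -> [-150, 0, 288, 102, 240, 90, 276, 186, 294] -> [300, 0, -576, -204, -480, -180, -552, -372, -588] -> [300, 0, -180, -204, -372, -480, -552, -576, -588]
  [-1, 14, -36, 14, -13, -18, -8, -25, -39] -> [-10, 5, -45, 5, -22, -27, -17, -34, -48] -> [60, -30, 270, -30, 132, 162, 102, 204, 288] -> [-120, 60, -540, 60, -264, -324, -204, -408, -576] -> [60, 60, -120, -204, -264, -324, -408, -540, -576]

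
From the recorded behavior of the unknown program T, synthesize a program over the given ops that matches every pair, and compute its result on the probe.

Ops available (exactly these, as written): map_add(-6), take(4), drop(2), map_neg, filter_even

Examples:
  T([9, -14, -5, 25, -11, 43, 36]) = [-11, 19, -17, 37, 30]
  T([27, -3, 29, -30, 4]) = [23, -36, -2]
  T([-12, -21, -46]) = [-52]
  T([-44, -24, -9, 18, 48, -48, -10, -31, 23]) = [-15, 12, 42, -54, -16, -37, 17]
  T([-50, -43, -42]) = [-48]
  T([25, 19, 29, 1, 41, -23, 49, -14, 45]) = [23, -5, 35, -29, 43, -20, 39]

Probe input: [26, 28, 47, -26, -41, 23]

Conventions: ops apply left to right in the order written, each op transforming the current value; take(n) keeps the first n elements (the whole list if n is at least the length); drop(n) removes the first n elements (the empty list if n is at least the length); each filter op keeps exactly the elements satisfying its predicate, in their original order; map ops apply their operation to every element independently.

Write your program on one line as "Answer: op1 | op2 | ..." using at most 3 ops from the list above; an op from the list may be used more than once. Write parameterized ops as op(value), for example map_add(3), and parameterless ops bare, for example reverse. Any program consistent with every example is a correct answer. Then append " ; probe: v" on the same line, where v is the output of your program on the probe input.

map_add(-6) | drop(2) ; probe: [41, -32, -47, 17]

Check, running the answer program on each example:
  [9, -14, -5, 25, -11, 43, 36] -> [3, -20, -11, 19, -17, 37, 30] -> [-11, 19, -17, 37, 30]
  [27, -3, 29, -30, 4] -> [21, -9, 23, -36, -2] -> [23, -36, -2]
  [-12, -21, -46] -> [-18, -27, -52] -> [-52]
  [-44, -24, -9, 18, 48, -48, -10, -31, 23] -> [-50, -30, -15, 12, 42, -54, -16, -37, 17] -> [-15, 12, 42, -54, -16, -37, 17]
  [-50, -43, -42] -> [-56, -49, -48] -> [-48]
  [25, 19, 29, 1, 41, -23, 49, -14, 45] -> [19, 13, 23, -5, 35, -29, 43, -20, 39] -> [23, -5, 35, -29, 43, -20, 39]
  probe: [26, 28, 47, -26, -41, 23] -> [20, 22, 41, -32, -47, 17] -> [41, -32, -47, 17]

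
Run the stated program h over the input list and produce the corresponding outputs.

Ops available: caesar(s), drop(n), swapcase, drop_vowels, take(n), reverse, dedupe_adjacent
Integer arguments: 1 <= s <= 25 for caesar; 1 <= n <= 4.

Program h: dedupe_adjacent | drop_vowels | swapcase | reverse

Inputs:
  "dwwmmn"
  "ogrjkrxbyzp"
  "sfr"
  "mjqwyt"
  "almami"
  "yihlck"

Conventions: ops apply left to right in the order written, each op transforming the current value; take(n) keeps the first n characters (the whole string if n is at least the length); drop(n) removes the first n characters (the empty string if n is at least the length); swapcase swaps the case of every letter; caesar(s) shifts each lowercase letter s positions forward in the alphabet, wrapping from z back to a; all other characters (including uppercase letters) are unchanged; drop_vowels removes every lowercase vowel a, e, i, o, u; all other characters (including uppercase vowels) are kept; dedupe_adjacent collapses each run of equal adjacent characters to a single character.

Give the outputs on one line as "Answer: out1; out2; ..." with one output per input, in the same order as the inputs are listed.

"NMWD"; "PZYBXRKJRG"; "RFS"; "TYWQJM"; "MML"; "KCLHY"

Execution, op by op:
  "dwwmmn" -> "dwmn" -> "dwmn" -> "DWMN" -> "NMWD"
  "ogrjkrxbyzp" -> "ogrjkrxbyzp" -> "grjkrxbyzp" -> "GRJKRXBYZP" -> "PZYBXRKJRG"
  "sfr" -> "sfr" -> "sfr" -> "SFR" -> "RFS"
  "mjqwyt" -> "mjqwyt" -> "mjqwyt" -> "MJQWYT" -> "TYWQJM"
  "almami" -> "almami" -> "lmm" -> "LMM" -> "MML"
  "yihlck" -> "yihlck" -> "yhlck" -> "YHLCK" -> "KCLHY"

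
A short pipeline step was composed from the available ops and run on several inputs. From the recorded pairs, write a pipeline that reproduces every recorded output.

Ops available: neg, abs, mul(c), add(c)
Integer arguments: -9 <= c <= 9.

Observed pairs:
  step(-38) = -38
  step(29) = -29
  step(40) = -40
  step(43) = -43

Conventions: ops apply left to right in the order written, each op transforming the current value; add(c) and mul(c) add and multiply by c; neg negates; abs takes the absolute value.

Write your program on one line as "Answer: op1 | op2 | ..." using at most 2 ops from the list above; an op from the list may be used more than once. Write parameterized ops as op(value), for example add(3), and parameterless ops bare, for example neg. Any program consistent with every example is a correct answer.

abs | neg

Check, running the answer program on each example:
  -38 -> 38 -> -38
  29 -> 29 -> -29
  40 -> 40 -> -40
  43 -> 43 -> -43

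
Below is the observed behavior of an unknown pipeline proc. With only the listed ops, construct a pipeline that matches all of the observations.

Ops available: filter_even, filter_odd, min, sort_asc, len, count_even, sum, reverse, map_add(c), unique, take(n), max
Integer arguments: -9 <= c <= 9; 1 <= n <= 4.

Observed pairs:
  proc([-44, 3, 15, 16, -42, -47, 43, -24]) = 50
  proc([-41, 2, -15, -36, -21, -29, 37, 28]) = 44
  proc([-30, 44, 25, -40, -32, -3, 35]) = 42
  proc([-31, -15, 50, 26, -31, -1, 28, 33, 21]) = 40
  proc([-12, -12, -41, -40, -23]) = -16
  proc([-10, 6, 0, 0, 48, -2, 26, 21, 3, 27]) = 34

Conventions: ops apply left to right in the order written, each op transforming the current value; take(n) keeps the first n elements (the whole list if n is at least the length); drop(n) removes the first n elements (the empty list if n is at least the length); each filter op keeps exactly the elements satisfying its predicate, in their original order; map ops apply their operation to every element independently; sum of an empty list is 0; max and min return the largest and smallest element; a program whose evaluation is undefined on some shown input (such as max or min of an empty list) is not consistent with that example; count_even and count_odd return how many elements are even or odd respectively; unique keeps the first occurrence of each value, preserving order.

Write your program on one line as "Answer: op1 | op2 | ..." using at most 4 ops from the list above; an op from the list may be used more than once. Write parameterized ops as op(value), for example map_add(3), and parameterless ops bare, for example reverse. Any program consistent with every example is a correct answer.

map_add(1) | filter_even | map_add(6) | max

Check, running the answer program on each example:
  [-44, 3, 15, 16, -42, -47, 43, -24] -> [-43, 4, 16, 17, -41, -46, 44, -23] -> [4, 16, -46, 44] -> [10, 22, -40, 50] -> 50
  [-41, 2, -15, -36, -21, -29, 37, 28] -> [-40, 3, -14, -35, -20, -28, 38, 29] -> [-40, -14, -20, -28, 38] -> [-34, -8, -14, -22, 44] -> 44
  [-30, 44, 25, -40, -32, -3, 35] -> [-29, 45, 26, -39, -31, -2, 36] -> [26, -2, 36] -> [32, 4, 42] -> 42
  [-31, -15, 50, 26, -31, -1, 28, 33, 21] -> [-30, -14, 51, 27, -30, 0, 29, 34, 22] -> [-30, -14, -30, 0, 34, 22] -> [-24, -8, -24, 6, 40, 28] -> 40
  [-12, -12, -41, -40, -23] -> [-11, -11, -40, -39, -22] -> [-40, -22] -> [-34, -16] -> -16
  [-10, 6, 0, 0, 48, -2, 26, 21, 3, 27] -> [-9, 7, 1, 1, 49, -1, 27, 22, 4, 28] -> [22, 4, 28] -> [28, 10, 34] -> 34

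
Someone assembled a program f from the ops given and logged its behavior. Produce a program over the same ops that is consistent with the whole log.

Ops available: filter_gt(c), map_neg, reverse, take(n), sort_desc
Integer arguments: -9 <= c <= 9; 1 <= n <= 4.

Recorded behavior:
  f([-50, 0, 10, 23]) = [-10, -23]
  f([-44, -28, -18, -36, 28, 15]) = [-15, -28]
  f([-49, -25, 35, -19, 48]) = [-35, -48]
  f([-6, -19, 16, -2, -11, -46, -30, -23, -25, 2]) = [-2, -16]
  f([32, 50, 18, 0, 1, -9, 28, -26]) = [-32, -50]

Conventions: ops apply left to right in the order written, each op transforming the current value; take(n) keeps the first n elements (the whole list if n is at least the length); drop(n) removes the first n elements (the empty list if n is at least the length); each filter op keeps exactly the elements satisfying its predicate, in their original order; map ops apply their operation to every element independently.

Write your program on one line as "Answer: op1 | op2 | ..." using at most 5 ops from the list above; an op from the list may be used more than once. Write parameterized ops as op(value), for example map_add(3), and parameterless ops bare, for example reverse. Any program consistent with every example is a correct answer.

sort_desc | take(2) | map_neg | reverse

Check, running the answer program on each example:
  [-50, 0, 10, 23] -> [23, 10, 0, -50] -> [23, 10] -> [-23, -10] -> [-10, -23]
  [-44, -28, -18, -36, 28, 15] -> [28, 15, -18, -28, -36, -44] -> [28, 15] -> [-28, -15] -> [-15, -28]
  [-49, -25, 35, -19, 48] -> [48, 35, -19, -25, -49] -> [48, 35] -> [-48, -35] -> [-35, -48]
  [-6, -19, 16, -2, -11, -46, -30, -23, -25, 2] -> [16, 2, -2, -6, -11, -19, -23, -25, -30, -46] -> [16, 2] -> [-16, -2] -> [-2, -16]
  [32, 50, 18, 0, 1, -9, 28, -26] -> [50, 32, 28, 18, 1, 0, -9, -26] -> [50, 32] -> [-50, -32] -> [-32, -50]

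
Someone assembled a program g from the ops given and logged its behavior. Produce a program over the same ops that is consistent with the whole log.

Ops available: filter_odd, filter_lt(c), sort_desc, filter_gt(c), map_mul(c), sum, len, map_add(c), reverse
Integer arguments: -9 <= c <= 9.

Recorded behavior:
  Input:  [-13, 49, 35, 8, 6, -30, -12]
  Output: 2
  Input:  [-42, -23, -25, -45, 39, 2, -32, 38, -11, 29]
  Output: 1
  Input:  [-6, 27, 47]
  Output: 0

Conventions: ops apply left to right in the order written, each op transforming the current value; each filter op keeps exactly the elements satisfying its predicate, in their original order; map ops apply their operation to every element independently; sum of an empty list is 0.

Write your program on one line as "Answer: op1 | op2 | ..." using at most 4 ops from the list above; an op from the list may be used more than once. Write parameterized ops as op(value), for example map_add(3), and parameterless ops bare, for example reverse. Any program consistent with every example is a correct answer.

filter_lt(9) | filter_gt(-1) | map_add(-2) | len

Check, running the answer program on each example:
  [-13, 49, 35, 8, 6, -30, -12] -> [-13, 8, 6, -30, -12] -> [8, 6] -> [6, 4] -> 2
  [-42, -23, -25, -45, 39, 2, -32, 38, -11, 29] -> [-42, -23, -25, -45, 2, -32, -11] -> [2] -> [0] -> 1
  [-6, 27, 47] -> [-6] -> [] -> [] -> 0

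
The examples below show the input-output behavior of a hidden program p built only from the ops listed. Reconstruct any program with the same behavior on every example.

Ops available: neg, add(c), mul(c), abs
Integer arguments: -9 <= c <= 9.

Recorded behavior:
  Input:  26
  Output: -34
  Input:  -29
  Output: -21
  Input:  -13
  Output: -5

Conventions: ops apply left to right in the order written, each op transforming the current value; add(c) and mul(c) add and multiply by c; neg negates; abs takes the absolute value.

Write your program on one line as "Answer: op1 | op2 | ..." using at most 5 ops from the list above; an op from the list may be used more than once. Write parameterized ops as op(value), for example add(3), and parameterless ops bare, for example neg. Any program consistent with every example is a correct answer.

add(8) | neg | abs | neg

Check, running the answer program on each example:
  26 -> 34 -> -34 -> 34 -> -34
  -29 -> -21 -> 21 -> 21 -> -21
  -13 -> -5 -> 5 -> 5 -> -5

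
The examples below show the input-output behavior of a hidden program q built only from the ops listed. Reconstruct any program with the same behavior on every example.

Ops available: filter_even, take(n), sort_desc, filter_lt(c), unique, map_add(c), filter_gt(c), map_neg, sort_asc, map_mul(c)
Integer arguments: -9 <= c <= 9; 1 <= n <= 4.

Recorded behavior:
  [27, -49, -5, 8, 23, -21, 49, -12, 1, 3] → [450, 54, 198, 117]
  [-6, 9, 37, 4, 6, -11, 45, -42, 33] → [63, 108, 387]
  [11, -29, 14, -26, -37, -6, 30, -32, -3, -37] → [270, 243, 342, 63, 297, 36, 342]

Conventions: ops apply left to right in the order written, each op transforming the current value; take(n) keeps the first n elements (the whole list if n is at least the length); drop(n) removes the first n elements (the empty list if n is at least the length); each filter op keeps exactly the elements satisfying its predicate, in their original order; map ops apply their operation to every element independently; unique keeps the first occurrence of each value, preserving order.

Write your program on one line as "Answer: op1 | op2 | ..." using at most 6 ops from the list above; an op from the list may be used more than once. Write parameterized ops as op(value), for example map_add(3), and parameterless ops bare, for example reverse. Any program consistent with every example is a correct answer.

map_neg | filter_gt(-6) | map_add(1) | map_mul(9) | filter_gt(6)

Check, running the answer program on each example:
  [27, -49, -5, 8, 23, -21, 49, -12, 1, 3] -> [-27, 49, 5, -8, -23, 21, -49, 12, -1, -3] -> [49, 5, 21, 12, -1, -3] -> [50, 6, 22, 13, 0, -2] -> [450, 54, 198, 117, 0, -18] -> [450, 54, 198, 117]
  [-6, 9, 37, 4, 6, -11, 45, -42, 33] -> [6, -9, -37, -4, -6, 11, -45, 42, -33] -> [6, -4, 11, 42] -> [7, -3, 12, 43] -> [63, -27, 108, 387] -> [63, 108, 387]
  [11, -29, 14, -26, -37, -6, 30, -32, -3, -37] -> [-11, 29, -14, 26, 37, 6, -30, 32, 3, 37] -> [29, 26, 37, 6, 32, 3, 37] -> [30, 27, 38, 7, 33, 4, 38] -> [270, 243, 342, 63, 297, 36, 342] -> [270, 243, 342, 63, 297, 36, 342]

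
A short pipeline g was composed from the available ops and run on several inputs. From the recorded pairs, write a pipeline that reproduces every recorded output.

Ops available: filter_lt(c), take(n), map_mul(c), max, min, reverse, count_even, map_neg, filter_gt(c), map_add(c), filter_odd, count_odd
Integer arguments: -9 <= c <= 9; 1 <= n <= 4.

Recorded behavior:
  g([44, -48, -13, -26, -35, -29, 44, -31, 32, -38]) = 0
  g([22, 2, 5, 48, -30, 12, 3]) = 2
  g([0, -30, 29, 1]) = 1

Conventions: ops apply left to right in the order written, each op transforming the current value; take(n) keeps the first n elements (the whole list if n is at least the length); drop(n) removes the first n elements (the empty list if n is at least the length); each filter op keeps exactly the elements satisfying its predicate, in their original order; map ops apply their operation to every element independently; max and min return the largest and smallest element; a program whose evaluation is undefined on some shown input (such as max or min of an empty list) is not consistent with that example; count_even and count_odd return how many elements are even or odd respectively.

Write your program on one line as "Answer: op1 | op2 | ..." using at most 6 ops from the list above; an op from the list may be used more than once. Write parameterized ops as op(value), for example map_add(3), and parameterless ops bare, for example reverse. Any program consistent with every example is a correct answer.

reverse | filter_gt(1) | map_add(7) | map_add(-8) | count_even

Check, running the answer program on each example:
  [44, -48, -13, -26, -35, -29, 44, -31, 32, -38] -> [-38, 32, -31, 44, -29, -35, -26, -13, -48, 44] -> [32, 44, 44] -> [39, 51, 51] -> [31, 43, 43] -> 0
  [22, 2, 5, 48, -30, 12, 3] -> [3, 12, -30, 48, 5, 2, 22] -> [3, 12, 48, 5, 2, 22] -> [10, 19, 55, 12, 9, 29] -> [2, 11, 47, 4, 1, 21] -> 2
  [0, -30, 29, 1] -> [1, 29, -30, 0] -> [29] -> [36] -> [28] -> 1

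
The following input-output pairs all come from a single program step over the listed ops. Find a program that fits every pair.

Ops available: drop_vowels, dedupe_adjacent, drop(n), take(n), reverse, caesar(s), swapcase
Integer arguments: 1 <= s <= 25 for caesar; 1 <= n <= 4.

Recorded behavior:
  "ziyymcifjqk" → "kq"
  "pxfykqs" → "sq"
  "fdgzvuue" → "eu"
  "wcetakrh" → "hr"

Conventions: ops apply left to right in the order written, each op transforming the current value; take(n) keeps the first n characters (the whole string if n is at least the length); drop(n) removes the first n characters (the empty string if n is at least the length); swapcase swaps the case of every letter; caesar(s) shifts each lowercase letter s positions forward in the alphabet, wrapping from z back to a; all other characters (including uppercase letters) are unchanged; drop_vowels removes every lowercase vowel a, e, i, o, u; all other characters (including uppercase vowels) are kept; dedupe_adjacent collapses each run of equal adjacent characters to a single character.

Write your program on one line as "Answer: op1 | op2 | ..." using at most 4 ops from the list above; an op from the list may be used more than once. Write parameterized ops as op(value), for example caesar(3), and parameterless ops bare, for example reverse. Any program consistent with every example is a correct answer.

reverse | dedupe_adjacent | take(2)

Check, running the answer program on each example:
  "ziyymcifjqk" -> "kqjficmyyiz" -> "kqjficmyiz" -> "kq"
  "pxfykqs" -> "sqkyfxp" -> "sqkyfxp" -> "sq"
  "fdgzvuue" -> "euuvzgdf" -> "euvzgdf" -> "eu"
  "wcetakrh" -> "hrkatecw" -> "hrkatecw" -> "hr"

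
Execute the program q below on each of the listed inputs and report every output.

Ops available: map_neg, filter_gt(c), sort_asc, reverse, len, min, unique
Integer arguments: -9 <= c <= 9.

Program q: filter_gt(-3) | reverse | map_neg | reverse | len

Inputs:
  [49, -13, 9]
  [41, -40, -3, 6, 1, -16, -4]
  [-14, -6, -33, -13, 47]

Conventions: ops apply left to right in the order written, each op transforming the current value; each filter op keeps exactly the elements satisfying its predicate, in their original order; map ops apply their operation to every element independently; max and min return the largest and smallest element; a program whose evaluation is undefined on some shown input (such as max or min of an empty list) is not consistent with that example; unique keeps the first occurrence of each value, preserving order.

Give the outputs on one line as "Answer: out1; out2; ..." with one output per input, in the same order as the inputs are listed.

Execution, op by op:
  [49, -13, 9] -> [49, 9] -> [9, 49] -> [-9, -49] -> [-49, -9] -> 2
  [41, -40, -3, 6, 1, -16, -4] -> [41, 6, 1] -> [1, 6, 41] -> [-1, -6, -41] -> [-41, -6, -1] -> 3
  [-14, -6, -33, -13, 47] -> [47] -> [47] -> [-47] -> [-47] -> 1

2; 3; 1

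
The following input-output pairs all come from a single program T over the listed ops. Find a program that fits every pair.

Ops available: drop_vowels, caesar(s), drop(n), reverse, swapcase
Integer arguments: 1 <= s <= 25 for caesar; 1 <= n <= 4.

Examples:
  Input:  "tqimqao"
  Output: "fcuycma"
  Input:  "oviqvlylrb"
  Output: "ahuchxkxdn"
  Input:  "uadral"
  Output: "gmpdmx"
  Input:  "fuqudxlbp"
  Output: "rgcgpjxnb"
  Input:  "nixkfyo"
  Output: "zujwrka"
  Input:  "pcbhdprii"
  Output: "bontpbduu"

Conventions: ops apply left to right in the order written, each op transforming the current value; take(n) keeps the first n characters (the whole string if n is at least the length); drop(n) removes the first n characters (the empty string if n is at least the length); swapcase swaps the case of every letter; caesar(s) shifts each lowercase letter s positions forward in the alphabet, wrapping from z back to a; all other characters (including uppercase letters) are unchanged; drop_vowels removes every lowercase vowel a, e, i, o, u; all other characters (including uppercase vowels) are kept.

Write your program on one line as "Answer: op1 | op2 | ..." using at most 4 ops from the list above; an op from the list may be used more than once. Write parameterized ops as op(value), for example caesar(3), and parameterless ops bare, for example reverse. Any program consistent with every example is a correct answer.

reverse | caesar(12) | reverse

Check, running the answer program on each example:
  "tqimqao" -> "oaqmiqt" -> "amcyucf" -> "fcuycma"
  "oviqvlylrb" -> "brlylvqivo" -> "ndxkxhcuha" -> "ahuchxkxdn"
  "uadral" -> "lardau" -> "xmdpmg" -> "gmpdmx"
  "fuqudxlbp" -> "pblxduquf" -> "bnxjpgcgr" -> "rgcgpjxnb"
  "nixkfyo" -> "oyfkxin" -> "akrwjuz" -> "zujwrka"
  "pcbhdprii" -> "iirpdhbcp" -> "uudbptnob" -> "bontpbduu"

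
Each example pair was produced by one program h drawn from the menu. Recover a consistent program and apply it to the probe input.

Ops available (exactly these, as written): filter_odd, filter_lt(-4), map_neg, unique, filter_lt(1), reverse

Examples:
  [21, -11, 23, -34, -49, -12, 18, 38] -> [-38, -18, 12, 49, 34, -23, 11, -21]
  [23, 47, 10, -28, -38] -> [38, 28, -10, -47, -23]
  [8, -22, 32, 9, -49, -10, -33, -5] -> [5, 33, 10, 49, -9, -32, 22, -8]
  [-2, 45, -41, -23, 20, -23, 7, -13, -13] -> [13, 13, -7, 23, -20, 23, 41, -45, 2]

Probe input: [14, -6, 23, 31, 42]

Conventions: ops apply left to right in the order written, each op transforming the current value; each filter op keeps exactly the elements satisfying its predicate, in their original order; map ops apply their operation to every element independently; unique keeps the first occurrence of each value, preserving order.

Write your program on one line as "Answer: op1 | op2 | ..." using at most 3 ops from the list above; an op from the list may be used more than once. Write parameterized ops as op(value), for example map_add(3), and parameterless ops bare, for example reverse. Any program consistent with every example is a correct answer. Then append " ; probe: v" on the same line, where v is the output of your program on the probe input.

map_neg | reverse ; probe: [-42, -31, -23, 6, -14]

Check, running the answer program on each example:
  [21, -11, 23, -34, -49, -12, 18, 38] -> [-21, 11, -23, 34, 49, 12, -18, -38] -> [-38, -18, 12, 49, 34, -23, 11, -21]
  [23, 47, 10, -28, -38] -> [-23, -47, -10, 28, 38] -> [38, 28, -10, -47, -23]
  [8, -22, 32, 9, -49, -10, -33, -5] -> [-8, 22, -32, -9, 49, 10, 33, 5] -> [5, 33, 10, 49, -9, -32, 22, -8]
  [-2, 45, -41, -23, 20, -23, 7, -13, -13] -> [2, -45, 41, 23, -20, 23, -7, 13, 13] -> [13, 13, -7, 23, -20, 23, 41, -45, 2]
  probe: [14, -6, 23, 31, 42] -> [-14, 6, -23, -31, -42] -> [-42, -31, -23, 6, -14]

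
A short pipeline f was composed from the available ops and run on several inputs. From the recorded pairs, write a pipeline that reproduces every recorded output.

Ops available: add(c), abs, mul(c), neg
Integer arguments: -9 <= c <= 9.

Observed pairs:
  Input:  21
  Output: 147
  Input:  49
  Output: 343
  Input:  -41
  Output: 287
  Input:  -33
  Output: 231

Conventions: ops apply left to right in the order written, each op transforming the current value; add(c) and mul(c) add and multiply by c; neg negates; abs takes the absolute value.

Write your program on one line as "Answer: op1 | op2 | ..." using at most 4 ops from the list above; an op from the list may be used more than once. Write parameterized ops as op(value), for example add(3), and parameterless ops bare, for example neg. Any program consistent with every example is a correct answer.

neg | abs | neg | mul(-7)

Check, running the answer program on each example:
  21 -> -21 -> 21 -> -21 -> 147
  49 -> -49 -> 49 -> -49 -> 343
  -41 -> 41 -> 41 -> -41 -> 287
  -33 -> 33 -> 33 -> -33 -> 231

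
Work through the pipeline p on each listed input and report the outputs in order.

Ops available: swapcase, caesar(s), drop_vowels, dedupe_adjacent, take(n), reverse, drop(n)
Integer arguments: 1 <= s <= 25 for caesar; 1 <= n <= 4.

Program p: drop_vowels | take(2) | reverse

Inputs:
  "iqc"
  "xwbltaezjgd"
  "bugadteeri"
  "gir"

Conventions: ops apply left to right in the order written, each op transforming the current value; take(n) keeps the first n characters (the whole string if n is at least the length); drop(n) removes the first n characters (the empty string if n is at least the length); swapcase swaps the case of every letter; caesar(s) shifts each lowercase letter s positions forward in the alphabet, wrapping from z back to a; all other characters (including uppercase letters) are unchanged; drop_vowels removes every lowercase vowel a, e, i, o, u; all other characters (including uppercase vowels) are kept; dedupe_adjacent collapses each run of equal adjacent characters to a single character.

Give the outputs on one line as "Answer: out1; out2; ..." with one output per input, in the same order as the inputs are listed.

Execution, op by op:
  "iqc" -> "qc" -> "qc" -> "cq"
  "xwbltaezjgd" -> "xwbltzjgd" -> "xw" -> "wx"
  "bugadteeri" -> "bgdtr" -> "bg" -> "gb"
  "gir" -> "gr" -> "gr" -> "rg"

"cq"; "wx"; "gb"; "rg"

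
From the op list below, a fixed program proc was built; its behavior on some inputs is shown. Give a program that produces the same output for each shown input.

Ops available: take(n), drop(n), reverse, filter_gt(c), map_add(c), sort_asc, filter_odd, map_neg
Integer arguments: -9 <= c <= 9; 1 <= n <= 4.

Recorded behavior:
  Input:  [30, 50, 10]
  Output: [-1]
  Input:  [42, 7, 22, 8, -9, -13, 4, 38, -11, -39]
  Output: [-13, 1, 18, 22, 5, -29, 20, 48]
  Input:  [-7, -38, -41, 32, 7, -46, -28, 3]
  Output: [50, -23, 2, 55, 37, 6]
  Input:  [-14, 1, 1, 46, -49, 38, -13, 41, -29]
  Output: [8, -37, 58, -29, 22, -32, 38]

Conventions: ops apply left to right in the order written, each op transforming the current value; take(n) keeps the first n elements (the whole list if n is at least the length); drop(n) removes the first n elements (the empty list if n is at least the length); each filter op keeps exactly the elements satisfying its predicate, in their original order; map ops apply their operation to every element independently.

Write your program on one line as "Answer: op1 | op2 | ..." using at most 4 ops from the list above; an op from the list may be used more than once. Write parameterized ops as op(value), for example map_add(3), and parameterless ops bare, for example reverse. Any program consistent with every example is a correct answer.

map_neg | map_add(9) | drop(2)

Check, running the answer program on each example:
  [30, 50, 10] -> [-30, -50, -10] -> [-21, -41, -1] -> [-1]
  [42, 7, 22, 8, -9, -13, 4, 38, -11, -39] -> [-42, -7, -22, -8, 9, 13, -4, -38, 11, 39] -> [-33, 2, -13, 1, 18, 22, 5, -29, 20, 48] -> [-13, 1, 18, 22, 5, -29, 20, 48]
  [-7, -38, -41, 32, 7, -46, -28, 3] -> [7, 38, 41, -32, -7, 46, 28, -3] -> [16, 47, 50, -23, 2, 55, 37, 6] -> [50, -23, 2, 55, 37, 6]
  [-14, 1, 1, 46, -49, 38, -13, 41, -29] -> [14, -1, -1, -46, 49, -38, 13, -41, 29] -> [23, 8, 8, -37, 58, -29, 22, -32, 38] -> [8, -37, 58, -29, 22, -32, 38]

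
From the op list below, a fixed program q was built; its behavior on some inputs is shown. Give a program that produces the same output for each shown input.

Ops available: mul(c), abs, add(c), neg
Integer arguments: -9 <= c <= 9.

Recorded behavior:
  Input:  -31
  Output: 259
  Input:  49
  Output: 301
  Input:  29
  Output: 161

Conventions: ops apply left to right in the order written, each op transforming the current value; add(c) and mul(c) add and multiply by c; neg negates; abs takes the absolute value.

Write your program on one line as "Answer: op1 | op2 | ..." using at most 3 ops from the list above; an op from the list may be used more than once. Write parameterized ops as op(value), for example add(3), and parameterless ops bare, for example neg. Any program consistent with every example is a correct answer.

add(-6) | mul(-7) | abs

Check, running the answer program on each example:
  -31 -> -37 -> 259 -> 259
  49 -> 43 -> -301 -> 301
  29 -> 23 -> -161 -> 161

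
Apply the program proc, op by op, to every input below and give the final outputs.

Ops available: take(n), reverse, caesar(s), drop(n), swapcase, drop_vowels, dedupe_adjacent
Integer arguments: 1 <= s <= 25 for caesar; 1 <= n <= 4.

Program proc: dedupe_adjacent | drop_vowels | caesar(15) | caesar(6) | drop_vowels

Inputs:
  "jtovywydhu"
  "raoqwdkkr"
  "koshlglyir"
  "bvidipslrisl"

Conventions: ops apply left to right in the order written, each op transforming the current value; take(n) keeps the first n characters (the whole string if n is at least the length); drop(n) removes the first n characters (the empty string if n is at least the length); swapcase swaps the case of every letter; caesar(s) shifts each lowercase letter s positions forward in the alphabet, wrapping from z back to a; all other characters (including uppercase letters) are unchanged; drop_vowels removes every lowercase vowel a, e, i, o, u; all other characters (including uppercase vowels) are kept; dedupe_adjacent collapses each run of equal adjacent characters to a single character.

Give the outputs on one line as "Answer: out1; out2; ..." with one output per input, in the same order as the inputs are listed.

"qtrtyc"; "mlryfm"; "fncgbgtm"; "wqykngmng"

Execution, op by op:
  "jtovywydhu" -> "jtovywydhu" -> "jtvywydh" -> "yiknlnsw" -> "eoqtrtyc" -> "qtrtyc"
  "raoqwdkkr" -> "raoqwdkr" -> "rqwdkr" -> "gflszg" -> "mlryfm" -> "mlryfm"
  "koshlglyir" -> "koshlglyir" -> "kshlglyr" -> "zhwavang" -> "fncgbgtm" -> "fncgbgtm"
  "bvidipslrisl" -> "bvidipslrisl" -> "bvdpslrsl" -> "qksehagha" -> "wqykngmng" -> "wqykngmng"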